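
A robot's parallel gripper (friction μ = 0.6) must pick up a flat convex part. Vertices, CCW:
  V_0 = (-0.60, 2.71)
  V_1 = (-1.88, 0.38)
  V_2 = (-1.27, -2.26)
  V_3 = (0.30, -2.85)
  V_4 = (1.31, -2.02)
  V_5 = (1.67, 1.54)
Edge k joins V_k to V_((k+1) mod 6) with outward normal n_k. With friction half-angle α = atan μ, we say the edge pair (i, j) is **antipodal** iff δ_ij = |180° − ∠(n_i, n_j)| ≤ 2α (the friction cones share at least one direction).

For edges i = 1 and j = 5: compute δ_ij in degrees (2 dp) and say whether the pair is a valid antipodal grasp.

δ = 49.72°, valid

α = atan 0.6 = 30.96°;  2α = 61.93°
edge 1: e_1 = (+0.61, -2.64);  n_1 = (-0.9743, -0.2251)
edge 5: e_5 = (-2.27, +1.17);  n_5 = (+0.4581, +0.8889)
∠(n_1, n_5) = 130.28°
δ = |180° − 130.28°| = 49.72°
49.72° ≤ 2α = 61.93°  →  valid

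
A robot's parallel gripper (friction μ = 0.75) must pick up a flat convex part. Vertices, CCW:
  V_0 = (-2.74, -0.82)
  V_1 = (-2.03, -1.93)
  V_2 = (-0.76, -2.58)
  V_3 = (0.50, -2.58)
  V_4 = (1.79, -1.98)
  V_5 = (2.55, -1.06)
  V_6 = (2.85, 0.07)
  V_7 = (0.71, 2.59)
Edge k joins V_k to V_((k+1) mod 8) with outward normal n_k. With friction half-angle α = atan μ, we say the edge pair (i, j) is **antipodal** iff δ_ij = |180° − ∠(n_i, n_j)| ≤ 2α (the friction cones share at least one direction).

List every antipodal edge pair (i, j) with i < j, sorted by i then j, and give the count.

count = 10; pairs: (0,4), (0,5), (0,6), (1,6), (1,7), (2,6), (2,7), (3,7), (4,7), (5,7)

α = atan 0.75 = 36.87°;  2α = 73.74°
n_0 = (-0.8424, -0.5388)
n_1 = (-0.4556, -0.8902)
n_2 = (+0.0000, -1.0000)
n_3 = (+0.4217, -0.9067)
n_4 = (+0.7710, -0.6369)
n_5 = (+0.9665, -0.2566)
n_6 = (+0.7622, +0.6473)
n_7 = (-0.7030, +0.7112)
  (0,1): δ = 149.71°  ·
  (0,2): δ = 122.60°  ·
  (0,3): δ = 97.66°  ·
  (0,4): δ = 72.16°  ✓
  (0,5): δ = 47.47°  ✓
  (0,6): δ = 7.73°  ✓
  (0,7): δ = 102.06°  ·
  (1,2): δ = 152.90°  ·
  (1,3): δ = 127.95°  ·
  (1,4): δ = 102.46°  ·
  (1,5): δ = 77.76°  ·
  (1,6): δ = 22.56°  ✓
  (1,7): δ = 71.77°  ✓
  (2,3): δ = 155.06°  ·
  (2,4): δ = 129.56°  ·
  (2,5): δ = 104.87°  ·
  (2,6): δ = 49.66°  ✓
  (2,7): δ = 44.67°  ✓
  (3,4): δ = 154.50°  ·
  (3,5): δ = 129.81°  ·
  (3,6): δ = 74.61°  ·
  (3,7): δ = 19.72°  ✓
  (4,5): δ = 155.31°  ·
  (4,6): δ = 100.10°  ·
  (4,7): δ = 5.77°  ✓
  (5,6): δ = 124.79°  ·
  (5,7): δ = 30.47°  ✓
  (6,7): δ = 85.67°  ·
antipodal pairs: 10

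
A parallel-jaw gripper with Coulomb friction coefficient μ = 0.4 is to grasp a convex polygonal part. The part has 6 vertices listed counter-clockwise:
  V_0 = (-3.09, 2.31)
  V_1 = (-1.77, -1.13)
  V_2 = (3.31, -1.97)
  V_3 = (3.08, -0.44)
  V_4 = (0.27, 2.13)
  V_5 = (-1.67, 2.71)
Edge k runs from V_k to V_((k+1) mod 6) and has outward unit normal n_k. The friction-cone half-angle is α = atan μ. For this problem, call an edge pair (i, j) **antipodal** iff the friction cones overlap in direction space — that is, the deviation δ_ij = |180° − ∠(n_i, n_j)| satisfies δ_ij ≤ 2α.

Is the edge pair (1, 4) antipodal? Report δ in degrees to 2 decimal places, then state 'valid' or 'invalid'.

α = atan 0.4 = 21.80°;  2α = 43.60°
edge 1: e_1 = (+5.08, -0.84);  n_1 = (-0.1631, -0.9866)
edge 4: e_4 = (-1.94, +0.58);  n_4 = (+0.2864, +0.9581)
∠(n_1, n_4) = 172.74°
δ = |180° − 172.74°| = 7.26°
7.26° ≤ 2α = 43.60°  →  valid

δ = 7.26°, valid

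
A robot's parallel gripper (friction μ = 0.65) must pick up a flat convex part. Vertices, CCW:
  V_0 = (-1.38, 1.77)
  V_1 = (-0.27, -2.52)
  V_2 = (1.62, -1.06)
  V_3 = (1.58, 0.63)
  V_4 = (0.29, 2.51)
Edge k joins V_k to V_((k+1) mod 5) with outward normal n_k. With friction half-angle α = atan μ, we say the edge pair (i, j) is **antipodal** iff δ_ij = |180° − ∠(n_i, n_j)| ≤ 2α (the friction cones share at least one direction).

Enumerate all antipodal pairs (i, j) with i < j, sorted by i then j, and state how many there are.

count = 3; pairs: (0,2), (0,3), (1,4)

α = atan 0.65 = 33.02°;  2α = 66.05°
n_0 = (-0.9681, -0.2505)
n_1 = (+0.6113, -0.7914)
n_2 = (+0.9997, +0.0237)
n_3 = (+0.8246, +0.5658)
n_4 = (-0.4051, +0.9143)
  (0,1): δ = 66.82°  ·
  (0,2): δ = 13.15°  ✓
  (0,3): δ = 19.95°  ✓
  (0,4): δ = 99.39°  ·
  (1,2): δ = 126.33°  ·
  (1,3): δ = 93.23°  ·
  (1,4): δ = 13.79°  ✓
  (2,3): δ = 146.90°  ·
  (2,4): δ = 67.46°  ·
  (3,4): δ = 100.56°  ·
antipodal pairs: 3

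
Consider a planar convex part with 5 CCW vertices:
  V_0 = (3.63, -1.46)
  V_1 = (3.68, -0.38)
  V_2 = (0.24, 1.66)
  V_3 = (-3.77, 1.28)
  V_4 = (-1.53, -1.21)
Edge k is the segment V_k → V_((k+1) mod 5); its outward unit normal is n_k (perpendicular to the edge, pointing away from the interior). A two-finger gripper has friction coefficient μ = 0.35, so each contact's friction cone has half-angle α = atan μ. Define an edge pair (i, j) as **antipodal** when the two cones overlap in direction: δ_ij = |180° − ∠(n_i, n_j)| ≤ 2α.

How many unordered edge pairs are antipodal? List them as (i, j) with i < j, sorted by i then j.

α = atan 0.35 = 19.29°;  2α = 38.58°
n_0 = (+0.9989, -0.0462)
n_1 = (+0.5101, +0.8601)
n_2 = (-0.0943, +0.9955)
n_3 = (-0.7434, -0.6688)
n_4 = (-0.0484, -0.9988)
  (0,1): δ = 118.02°  ·
  (0,2): δ = 81.94°  ·
  (0,3): δ = 44.63°  ·
  (0,4): δ = 89.88°  ·
  (1,2): δ = 143.92°  ·
  (1,3): δ = 17.36°  ✓
  (1,4): δ = 27.90°  ✓
  (2,3): δ = 53.44°  ·
  (2,4): δ = 8.19°  ✓
  (3,4): δ = 134.75°  ·
antipodal pairs: 3

count = 3; pairs: (1,3), (1,4), (2,4)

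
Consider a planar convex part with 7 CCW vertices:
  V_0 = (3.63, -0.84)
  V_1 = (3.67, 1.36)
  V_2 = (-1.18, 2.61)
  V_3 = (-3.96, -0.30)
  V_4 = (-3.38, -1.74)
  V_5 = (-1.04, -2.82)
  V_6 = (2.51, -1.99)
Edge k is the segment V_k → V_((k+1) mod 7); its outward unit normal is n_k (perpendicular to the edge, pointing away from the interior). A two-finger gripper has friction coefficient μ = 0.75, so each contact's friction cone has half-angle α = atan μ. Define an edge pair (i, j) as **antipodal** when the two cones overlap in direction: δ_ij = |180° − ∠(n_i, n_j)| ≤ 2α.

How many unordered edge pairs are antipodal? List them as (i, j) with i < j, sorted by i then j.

count = 11; pairs: (0,2), (0,3), (0,4), (1,3), (1,4), (1,5), (1,6), (2,4), (2,5), (2,6), (3,6)

α = atan 0.75 = 36.87°;  2α = 73.74°
n_0 = (+0.9998, -0.0182)
n_1 = (+0.2496, +0.9684)
n_2 = (-0.7231, +0.6908)
n_3 = (-0.9276, -0.3736)
n_4 = (-0.4191, -0.9080)
n_5 = (+0.2277, -0.9737)
n_6 = (+0.7164, -0.6977)
  (0,1): δ = 103.41°  ·
  (0,2): δ = 42.65°  ✓
  (0,3): δ = 22.98°  ✓
  (0,4): δ = 66.27°  ✓
  (0,5): δ = 104.20°  ·
  (0,6): δ = 136.80°  ·
  (1,2): δ = 119.24°  ·
  (1,3): δ = 53.61°  ✓
  (1,4): δ = 10.32°  ✓
  (1,5): δ = 27.61°  ✓
  (1,6): δ = 60.21°  ✓
  (2,3): δ = 114.37°  ·
  (2,4): δ = 71.08°  ✓
  (2,5): δ = 33.15°  ✓
  (2,6): δ = 0.55°  ✓
  (3,4): δ = 136.71°  ·
  (3,5): δ = 98.78°  ·
  (3,6): δ = 66.18°  ✓
  (4,5): δ = 142.07°  ·
  (4,6): δ = 109.47°  ·
  (5,6): δ = 147.40°  ·
antipodal pairs: 11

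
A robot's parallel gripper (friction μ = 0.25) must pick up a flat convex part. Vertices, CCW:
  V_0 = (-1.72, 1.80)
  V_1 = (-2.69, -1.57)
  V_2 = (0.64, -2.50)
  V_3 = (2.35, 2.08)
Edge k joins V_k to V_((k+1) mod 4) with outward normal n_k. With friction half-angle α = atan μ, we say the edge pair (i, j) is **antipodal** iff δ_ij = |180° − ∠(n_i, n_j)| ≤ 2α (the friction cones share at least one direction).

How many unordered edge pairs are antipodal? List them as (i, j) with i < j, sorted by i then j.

count = 2; pairs: (0,2), (1,3)

α = atan 0.25 = 14.04°;  2α = 28.07°
n_0 = (-0.9610, +0.2766)
n_1 = (-0.2690, -0.9631)
n_2 = (+0.9368, -0.3498)
n_3 = (-0.0686, +0.9976)
  (0,1): δ = 89.55°  ·
  (0,2): δ = 4.42°  ✓
  (0,3): δ = 109.99°  ·
  (1,2): δ = 94.87°  ·
  (1,3): δ = 19.54°  ✓
  (2,3): δ = 65.59°  ·
antipodal pairs: 2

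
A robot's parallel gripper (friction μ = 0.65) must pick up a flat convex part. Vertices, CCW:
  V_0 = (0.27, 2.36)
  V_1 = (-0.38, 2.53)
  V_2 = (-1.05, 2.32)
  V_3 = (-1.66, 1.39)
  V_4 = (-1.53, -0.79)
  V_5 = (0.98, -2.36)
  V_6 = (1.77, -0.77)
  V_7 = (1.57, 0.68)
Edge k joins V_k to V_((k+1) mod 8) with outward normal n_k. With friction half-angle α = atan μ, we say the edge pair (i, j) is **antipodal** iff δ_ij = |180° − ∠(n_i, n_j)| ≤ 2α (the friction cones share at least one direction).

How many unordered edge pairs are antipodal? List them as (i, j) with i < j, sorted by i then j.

count = 10; pairs: (0,4), (1,4), (1,5), (2,5), (2,6), (3,5), (3,6), (3,7), (4,6), (4,7)

α = atan 0.65 = 33.02°;  2α = 66.05°
n_0 = (+0.2530, +0.9675)
n_1 = (-0.2991, +0.9542)
n_2 = (-0.8362, +0.5485)
n_3 = (-0.9982, -0.0595)
n_4 = (-0.5303, -0.8478)
n_5 = (+0.8956, -0.4450)
n_6 = (+0.9906, +0.1366)
n_7 = (+0.7909, +0.6120)
  (0,1): δ = 147.94°  ·
  (0,2): δ = 108.60°  ·
  (0,3): δ = 71.93°  ·
  (0,4): δ = 17.37°  ✓
  (0,5): δ = 78.24°  ·
  (0,6): δ = 112.51°  ·
  (0,7): δ = 142.39°  ·
  (1,2): δ = 140.66°  ·
  (1,3): δ = 103.99°  ·
  (1,4): δ = 49.43°  ✓
  (1,5): δ = 46.18°  ✓
  (1,6): δ = 80.45°  ·
  (1,7): δ = 110.33°  ·
  (2,3): δ = 143.33°  ·
  (2,4): δ = 88.76°  ·
  (2,5): δ = 6.84°  ✓
  (2,6): δ = 41.11°  ✓
  (2,7): δ = 70.99°  ·
  (3,4): δ = 125.44°  ·
  (3,5): δ = 29.83°  ✓
  (3,6): δ = 4.44°  ✓
  (3,7): δ = 34.32°  ✓
  (4,5): δ = 84.39°  ·
  (4,6): δ = 50.12°  ✓
  (4,7): δ = 20.24°  ✓
  (5,6): δ = 145.73°  ·
  (5,7): δ = 115.85°  ·
  (6,7): δ = 150.12°  ·
antipodal pairs: 10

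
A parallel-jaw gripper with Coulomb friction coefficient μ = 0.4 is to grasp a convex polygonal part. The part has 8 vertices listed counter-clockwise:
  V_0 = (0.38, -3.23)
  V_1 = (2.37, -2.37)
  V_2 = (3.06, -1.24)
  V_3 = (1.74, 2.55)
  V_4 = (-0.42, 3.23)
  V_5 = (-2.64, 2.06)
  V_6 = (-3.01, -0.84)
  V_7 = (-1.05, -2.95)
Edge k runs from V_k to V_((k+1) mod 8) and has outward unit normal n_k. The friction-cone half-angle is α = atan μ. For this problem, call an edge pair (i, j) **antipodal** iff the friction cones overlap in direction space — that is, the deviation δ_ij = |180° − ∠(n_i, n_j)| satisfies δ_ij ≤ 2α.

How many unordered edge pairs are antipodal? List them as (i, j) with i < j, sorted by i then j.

α = atan 0.4 = 21.80°;  2α = 43.60°
n_0 = (+0.3967, -0.9179)
n_1 = (+0.8535, -0.5211)
n_2 = (+0.9444, +0.3289)
n_3 = (+0.3003, +0.9538)
n_4 = (-0.4662, +0.8847)
n_5 = (-0.9920, +0.1266)
n_6 = (-0.7327, -0.6806)
n_7 = (-0.1922, -0.9814)
  (0,1): δ = 144.78°  ·
  (0,2): δ = 94.17°  ·
  (0,3): δ = 40.85°  ✓
  (0,4): δ = 4.42°  ✓
  (0,5): δ = 59.36°  ·
  (0,6): δ = 109.52°  ·
  (0,7): δ = 145.55°  ·
  (1,2): δ = 129.39°  ·
  (1,3): δ = 76.07°  ·
  (1,4): δ = 30.80°  ✓
  (1,5): δ = 24.14°  ✓
  (1,6): δ = 74.30°  ·
  (1,7): δ = 110.33°  ·
  (2,3): δ = 126.68°  ·
  (2,4): δ = 81.41°  ·
  (2,5): δ = 26.47°  ✓
  (2,6): δ = 23.69°  ✓
  (2,7): δ = 59.72°  ·
  (3,4): δ = 134.73°  ·
  (3,5): δ = 79.80°  ·
  (3,6): δ = 29.64°  ✓
  (3,7): δ = 6.40°  ✓
  (4,5): δ = 125.06°  ·
  (4,6): δ = 74.90°  ·
  (4,7): δ = 38.87°  ✓
  (5,6): δ = 129.84°  ·
  (5,7): δ = 93.81°  ·
  (6,7): δ = 143.97°  ·
antipodal pairs: 9

count = 9; pairs: (0,3), (0,4), (1,4), (1,5), (2,5), (2,6), (3,6), (3,7), (4,7)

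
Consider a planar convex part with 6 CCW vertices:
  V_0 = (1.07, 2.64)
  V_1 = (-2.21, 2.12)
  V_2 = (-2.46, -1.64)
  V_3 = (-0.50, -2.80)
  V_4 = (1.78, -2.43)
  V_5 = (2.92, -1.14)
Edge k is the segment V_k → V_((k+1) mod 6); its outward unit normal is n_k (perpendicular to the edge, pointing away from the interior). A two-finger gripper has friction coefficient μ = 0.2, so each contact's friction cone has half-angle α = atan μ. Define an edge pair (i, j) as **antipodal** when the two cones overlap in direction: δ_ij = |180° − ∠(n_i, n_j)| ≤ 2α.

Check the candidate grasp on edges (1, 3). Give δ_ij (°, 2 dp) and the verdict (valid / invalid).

α = atan 0.2 = 11.31°;  2α = 22.62°
edge 1: e_1 = (-0.25, -3.76);  n_1 = (-0.9978, +0.0663)
edge 3: e_3 = (+2.28, +0.37);  n_3 = (+0.1602, -0.9871)
∠(n_1, n_3) = 103.02°
δ = |180° − 103.02°| = 76.98°
76.98° > 2α = 22.62°  →  invalid

δ = 76.98°, invalid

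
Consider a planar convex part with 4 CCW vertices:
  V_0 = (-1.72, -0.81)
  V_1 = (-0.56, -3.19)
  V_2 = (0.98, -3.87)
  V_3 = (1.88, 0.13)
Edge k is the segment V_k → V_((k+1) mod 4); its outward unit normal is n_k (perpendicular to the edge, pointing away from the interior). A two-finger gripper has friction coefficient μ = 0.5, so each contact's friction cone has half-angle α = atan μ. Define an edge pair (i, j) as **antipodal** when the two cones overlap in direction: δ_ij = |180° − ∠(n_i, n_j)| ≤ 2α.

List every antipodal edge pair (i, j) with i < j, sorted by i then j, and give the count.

α = atan 0.5 = 26.57°;  2α = 53.13°
n_0 = (-0.8989, -0.4381)
n_1 = (-0.4039, -0.9148)
n_2 = (+0.9756, -0.2195)
n_3 = (-0.2526, +0.9676)
  (0,1): δ = 139.81°  ·
  (0,2): δ = 38.66°  ✓
  (0,3): δ = 78.65°  ·
  (1,2): δ = 78.86°  ·
  (1,3): δ = 38.46°  ✓
  (2,3): δ = 62.69°  ·
antipodal pairs: 2

count = 2; pairs: (0,2), (1,3)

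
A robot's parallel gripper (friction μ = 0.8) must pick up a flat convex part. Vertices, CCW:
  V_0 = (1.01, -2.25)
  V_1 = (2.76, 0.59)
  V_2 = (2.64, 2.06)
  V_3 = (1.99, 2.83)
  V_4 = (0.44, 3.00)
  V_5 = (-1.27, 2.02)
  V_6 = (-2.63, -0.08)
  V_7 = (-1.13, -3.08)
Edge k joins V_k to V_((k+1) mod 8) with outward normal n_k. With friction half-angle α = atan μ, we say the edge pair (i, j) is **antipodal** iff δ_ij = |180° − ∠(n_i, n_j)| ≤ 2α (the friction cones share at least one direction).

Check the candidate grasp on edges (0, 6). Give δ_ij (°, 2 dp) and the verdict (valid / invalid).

α = atan 0.8 = 38.66°;  2α = 77.32°
edge 0: e_0 = (+1.75, +2.84);  n_0 = (+0.8513, -0.5246)
edge 6: e_6 = (+1.50, -3.00);  n_6 = (-0.8944, -0.4472)
∠(n_0, n_6) = 121.79°
δ = |180° − 121.79°| = 58.21°
58.21° ≤ 2α = 77.32°  →  valid

δ = 58.21°, valid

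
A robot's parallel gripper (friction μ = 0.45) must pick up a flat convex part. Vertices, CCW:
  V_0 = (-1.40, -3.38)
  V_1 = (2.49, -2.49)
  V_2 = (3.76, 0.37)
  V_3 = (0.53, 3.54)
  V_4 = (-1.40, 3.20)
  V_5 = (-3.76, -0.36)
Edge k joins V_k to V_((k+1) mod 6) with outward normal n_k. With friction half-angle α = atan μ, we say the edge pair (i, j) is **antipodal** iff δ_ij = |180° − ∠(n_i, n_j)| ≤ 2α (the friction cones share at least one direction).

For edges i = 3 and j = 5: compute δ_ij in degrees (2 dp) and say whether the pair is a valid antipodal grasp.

δ = 61.98°, invalid

α = atan 0.45 = 24.23°;  2α = 48.46°
edge 3: e_3 = (-1.93, -0.34);  n_3 = (-0.1735, +0.9848)
edge 5: e_5 = (+2.36, -3.02);  n_5 = (-0.7879, -0.6157)
∠(n_3, n_5) = 118.02°
δ = |180° − 118.02°| = 61.98°
61.98° > 2α = 48.46°  →  invalid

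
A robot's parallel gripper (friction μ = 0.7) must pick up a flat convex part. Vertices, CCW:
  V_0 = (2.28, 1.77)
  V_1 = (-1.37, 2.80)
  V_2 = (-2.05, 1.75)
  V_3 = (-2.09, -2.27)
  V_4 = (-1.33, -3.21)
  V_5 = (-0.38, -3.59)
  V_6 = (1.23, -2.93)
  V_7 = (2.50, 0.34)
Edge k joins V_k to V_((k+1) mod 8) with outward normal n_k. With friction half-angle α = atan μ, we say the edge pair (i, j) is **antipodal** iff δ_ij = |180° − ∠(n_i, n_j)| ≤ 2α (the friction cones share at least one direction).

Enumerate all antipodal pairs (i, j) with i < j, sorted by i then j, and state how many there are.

α = atan 0.7 = 34.99°;  2α = 69.98°
n_0 = (+0.2716, +0.9624)
n_1 = (-0.8394, +0.5436)
n_2 = (-1.0000, +0.0099)
n_3 = (-0.7776, -0.6287)
n_4 = (-0.3714, -0.9285)
n_5 = (+0.3793, -0.9253)
n_6 = (+0.9322, -0.3620)
n_7 = (+0.9884, +0.1521)
  (0,1): δ = 107.17°  ·
  (0,2): δ = 74.81°  ·
  (0,3): δ = 35.29°  ✓
  (0,4): δ = 6.04°  ✓
  (0,5): δ = 38.05°  ✓
  (0,6): δ = 84.53°  ·
  (0,7): δ = 114.50°  ·
  (1,2): δ = 147.64°  ·
  (1,3): δ = 108.12°  ·
  (1,4): δ = 78.87°  ·
  (1,5): δ = 34.78°  ✓
  (1,6): δ = 11.70°  ✓
  (1,7): δ = 41.67°  ✓
  (2,3): δ = 140.47°  ·
  (2,4): δ = 111.23°  ·
  (2,5): δ = 67.14°  ✓
  (2,6): δ = 20.66°  ✓
  (2,7): δ = 9.32°  ✓
  (3,4): δ = 150.76°  ·
  (3,5): δ = 106.67°  ·
  (3,6): δ = 60.18°  ✓
  (3,7): δ = 30.21°  ✓
  (4,5): δ = 135.91°  ·
  (4,6): δ = 89.42°  ·
  (4,7): δ = 59.45°  ✓
  (5,6): δ = 133.52°  ·
  (5,7): δ = 103.54°  ·
  (6,7): δ = 150.03°  ·
antipodal pairs: 12

count = 12; pairs: (0,3), (0,4), (0,5), (1,5), (1,6), (1,7), (2,5), (2,6), (2,7), (3,6), (3,7), (4,7)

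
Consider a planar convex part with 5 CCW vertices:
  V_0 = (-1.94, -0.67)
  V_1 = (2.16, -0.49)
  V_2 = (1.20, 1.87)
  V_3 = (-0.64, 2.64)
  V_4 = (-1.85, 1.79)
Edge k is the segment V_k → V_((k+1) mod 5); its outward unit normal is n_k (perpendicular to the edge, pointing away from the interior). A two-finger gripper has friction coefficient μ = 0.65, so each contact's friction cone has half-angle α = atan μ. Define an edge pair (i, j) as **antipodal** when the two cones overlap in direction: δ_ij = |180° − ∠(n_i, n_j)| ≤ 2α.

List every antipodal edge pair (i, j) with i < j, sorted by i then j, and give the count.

count = 3; pairs: (0,2), (0,3), (1,4)

α = atan 0.65 = 33.02°;  2α = 66.05°
n_0 = (+0.0439, -0.9990)
n_1 = (+0.9263, +0.3768)
n_2 = (+0.3860, +0.9225)
n_3 = (-0.5748, +0.8183)
n_4 = (-0.9993, +0.0366)
  (0,1): δ = 70.38°  ·
  (0,2): δ = 25.22°  ✓
  (0,3): δ = 32.57°  ✓
  (0,4): δ = 85.39°  ·
  (1,2): δ = 134.84°  ·
  (1,3): δ = 77.05°  ·
  (1,4): δ = 24.23°  ✓
  (2,3): δ = 122.20°  ·
  (2,4): δ = 69.39°  ·
  (3,4): δ = 127.18°  ·
antipodal pairs: 3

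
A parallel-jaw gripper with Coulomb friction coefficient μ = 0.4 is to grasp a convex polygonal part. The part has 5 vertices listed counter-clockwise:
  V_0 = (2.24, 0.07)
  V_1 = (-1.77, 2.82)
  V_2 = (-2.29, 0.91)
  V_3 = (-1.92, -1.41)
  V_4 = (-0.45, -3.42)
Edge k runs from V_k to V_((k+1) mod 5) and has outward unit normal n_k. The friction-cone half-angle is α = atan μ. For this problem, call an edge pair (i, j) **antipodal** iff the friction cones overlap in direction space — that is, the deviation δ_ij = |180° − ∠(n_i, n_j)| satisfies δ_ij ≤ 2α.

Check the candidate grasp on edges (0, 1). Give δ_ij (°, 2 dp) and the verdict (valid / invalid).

δ = 70.79°, invalid

α = atan 0.4 = 21.80°;  2α = 43.60°
edge 0: e_0 = (-4.01, +2.75);  n_0 = (+0.5656, +0.8247)
edge 1: e_1 = (-0.52, -1.91);  n_1 = (-0.9649, +0.2627)
∠(n_0, n_1) = 109.21°
δ = |180° − 109.21°| = 70.79°
70.79° > 2α = 43.60°  →  invalid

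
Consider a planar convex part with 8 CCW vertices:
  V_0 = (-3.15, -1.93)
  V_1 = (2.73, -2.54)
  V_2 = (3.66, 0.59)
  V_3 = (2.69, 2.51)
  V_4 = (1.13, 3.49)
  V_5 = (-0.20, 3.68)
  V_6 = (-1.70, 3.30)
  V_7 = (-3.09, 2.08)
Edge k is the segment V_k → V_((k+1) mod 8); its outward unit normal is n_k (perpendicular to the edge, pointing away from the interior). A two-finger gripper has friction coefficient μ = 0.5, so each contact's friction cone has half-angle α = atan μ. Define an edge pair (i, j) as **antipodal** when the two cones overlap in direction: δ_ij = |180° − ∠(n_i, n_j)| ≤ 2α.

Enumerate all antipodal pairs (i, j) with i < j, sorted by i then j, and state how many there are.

α = atan 0.5 = 26.57°;  2α = 53.13°
n_0 = (-0.1032, -0.9947)
n_1 = (+0.9586, -0.2848)
n_2 = (+0.8926, +0.4509)
n_3 = (+0.5319, +0.8468)
n_4 = (+0.1414, +0.9899)
n_5 = (-0.2456, +0.9694)
n_6 = (-0.6597, +0.7516)
n_7 = (-0.9999, +0.0150)
  (0,1): δ = 100.63°  ·
  (0,2): δ = 57.27°  ·
  (0,3): δ = 26.21°  ✓
  (0,4): δ = 2.21°  ✓
  (0,5): δ = 20.14°  ✓
  (0,6): δ = 47.20°  ✓
  (0,7): δ = 95.07°  ·
  (1,2): δ = 136.65°  ·
  (1,3): δ = 105.59°  ·
  (1,4): δ = 81.58°  ·
  (1,5): δ = 59.24°  ·
  (1,6): δ = 32.18°  ✓
  (1,7): δ = 15.69°  ✓
  (2,3): δ = 148.94°  ·
  (2,4): δ = 124.93°  ·
  (2,5): δ = 102.59°  ·
  (2,6): δ = 75.53°  ·
  (2,7): δ = 27.66°  ✓
  (3,4): δ = 155.99°  ·
  (3,5): δ = 133.65°  ·
  (3,6): δ = 106.59°  ·
  (3,7): δ = 58.72°  ·
  (4,5): δ = 157.65°  ·
  (4,6): δ = 130.60°  ·
  (4,7): δ = 82.73°  ·
  (5,6): δ = 152.94°  ·
  (5,7): δ = 105.07°  ·
  (6,7): δ = 132.13°  ·
antipodal pairs: 7

count = 7; pairs: (0,3), (0,4), (0,5), (0,6), (1,6), (1,7), (2,7)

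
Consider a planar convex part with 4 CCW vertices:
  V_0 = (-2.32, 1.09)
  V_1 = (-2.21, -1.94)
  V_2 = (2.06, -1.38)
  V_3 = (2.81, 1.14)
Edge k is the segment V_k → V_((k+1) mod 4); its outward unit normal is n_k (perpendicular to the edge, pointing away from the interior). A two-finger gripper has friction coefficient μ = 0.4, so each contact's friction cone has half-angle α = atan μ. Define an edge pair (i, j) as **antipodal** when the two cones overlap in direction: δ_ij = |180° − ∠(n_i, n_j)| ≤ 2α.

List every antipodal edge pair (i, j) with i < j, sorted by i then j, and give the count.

count = 2; pairs: (0,2), (1,3)

α = atan 0.4 = 21.80°;  2α = 43.60°
n_0 = (-0.9993, -0.0363)
n_1 = (+0.1300, -0.9915)
n_2 = (+0.9585, -0.2853)
n_3 = (-0.0097, +1.0000)
  (0,1): δ = 84.61°  ·
  (0,2): δ = 18.65°  ✓
  (0,3): δ = 88.48°  ·
  (1,2): δ = 114.05°  ·
  (1,3): δ = 6.91°  ✓
  (2,3): δ = 72.87°  ·
antipodal pairs: 2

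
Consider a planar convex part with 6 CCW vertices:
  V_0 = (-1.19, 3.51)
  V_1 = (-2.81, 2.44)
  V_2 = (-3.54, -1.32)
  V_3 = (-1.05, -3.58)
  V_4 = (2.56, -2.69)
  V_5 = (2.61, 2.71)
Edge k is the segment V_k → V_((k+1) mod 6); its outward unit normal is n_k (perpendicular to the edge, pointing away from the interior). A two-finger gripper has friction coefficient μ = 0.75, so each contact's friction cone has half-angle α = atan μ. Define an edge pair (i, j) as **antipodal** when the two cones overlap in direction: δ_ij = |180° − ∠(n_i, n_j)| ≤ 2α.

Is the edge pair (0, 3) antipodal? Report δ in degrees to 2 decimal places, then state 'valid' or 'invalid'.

δ = 19.60°, valid

α = atan 0.75 = 36.87°;  2α = 73.74°
edge 0: e_0 = (-1.62, -1.07);  n_0 = (-0.5511, +0.8344)
edge 3: e_3 = (+3.61, +0.89);  n_3 = (+0.2394, -0.9709)
∠(n_0, n_3) = 160.40°
δ = |180° − 160.40°| = 19.60°
19.60° ≤ 2α = 73.74°  →  valid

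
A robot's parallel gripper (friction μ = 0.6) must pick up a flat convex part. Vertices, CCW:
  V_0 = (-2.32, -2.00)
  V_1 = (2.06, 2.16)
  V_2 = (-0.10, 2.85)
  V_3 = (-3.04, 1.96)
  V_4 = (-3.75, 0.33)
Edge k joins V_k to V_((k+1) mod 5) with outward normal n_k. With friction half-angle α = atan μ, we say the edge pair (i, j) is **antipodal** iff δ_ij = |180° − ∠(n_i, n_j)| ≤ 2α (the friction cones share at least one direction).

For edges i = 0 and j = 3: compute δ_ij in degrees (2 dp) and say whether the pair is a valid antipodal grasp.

δ = 22.94°, valid

α = atan 0.6 = 30.96°;  2α = 61.93°
edge 0: e_0 = (+4.38, +4.16);  n_0 = (+0.6887, -0.7251)
edge 3: e_3 = (-0.71, -1.63);  n_3 = (-0.9168, +0.3993)
∠(n_0, n_3) = 157.06°
δ = |180° − 157.06°| = 22.94°
22.94° ≤ 2α = 61.93°  →  valid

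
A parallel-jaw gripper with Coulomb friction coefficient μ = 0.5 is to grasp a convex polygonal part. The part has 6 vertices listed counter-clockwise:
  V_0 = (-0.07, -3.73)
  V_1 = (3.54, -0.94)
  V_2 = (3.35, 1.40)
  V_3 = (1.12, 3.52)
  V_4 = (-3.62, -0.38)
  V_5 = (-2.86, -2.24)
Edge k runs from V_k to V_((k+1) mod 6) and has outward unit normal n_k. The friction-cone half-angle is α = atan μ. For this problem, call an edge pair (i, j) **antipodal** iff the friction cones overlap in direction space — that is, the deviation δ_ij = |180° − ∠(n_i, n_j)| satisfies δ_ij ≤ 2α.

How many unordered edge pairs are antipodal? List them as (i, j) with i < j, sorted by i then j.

α = atan 0.5 = 26.57°;  2α = 53.13°
n_0 = (+0.6115, -0.7912)
n_1 = (+0.9967, +0.0809)
n_2 = (+0.6890, +0.7248)
n_3 = (-0.6354, +0.7722)
n_4 = (-0.9257, -0.3782)
n_5 = (-0.4711, -0.8821)
  (0,1): δ = 123.06°  ·
  (0,2): δ = 81.25°  ·
  (0,3): δ = 1.75°  ✓
  (0,4): δ = 74.53°  ·
  (0,5): δ = 114.20°  ·
  (1,2): δ = 138.19°  ·
  (1,3): δ = 55.20°  ·
  (1,4): δ = 17.58°  ✓
  (1,5): δ = 57.25°  ·
  (2,3): δ = 97.00°  ·
  (2,4): δ = 24.22°  ✓
  (2,5): δ = 15.45°  ✓
  (3,4): δ = 107.22°  ·
  (3,5): δ = 67.55°  ·
  (4,5): δ = 140.33°  ·
antipodal pairs: 4

count = 4; pairs: (0,3), (1,4), (2,4), (2,5)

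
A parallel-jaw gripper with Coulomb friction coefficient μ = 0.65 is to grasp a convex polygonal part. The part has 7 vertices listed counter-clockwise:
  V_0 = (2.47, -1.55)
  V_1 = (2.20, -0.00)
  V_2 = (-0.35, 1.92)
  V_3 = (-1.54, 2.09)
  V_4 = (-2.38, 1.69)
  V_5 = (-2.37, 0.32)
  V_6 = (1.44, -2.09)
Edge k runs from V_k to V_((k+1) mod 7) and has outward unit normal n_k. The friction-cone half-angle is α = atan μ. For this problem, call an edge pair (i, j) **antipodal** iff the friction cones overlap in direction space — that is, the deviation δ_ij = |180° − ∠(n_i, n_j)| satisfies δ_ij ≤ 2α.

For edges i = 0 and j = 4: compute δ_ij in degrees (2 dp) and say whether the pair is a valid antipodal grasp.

α = atan 0.65 = 33.02°;  2α = 66.05°
edge 0: e_0 = (-0.27, +1.55);  n_0 = (+0.9852, +0.1716)
edge 4: e_4 = (+0.01, -1.37);  n_4 = (-1.0000, -0.0073)
∠(n_0, n_4) = 170.54°
δ = |180° − 170.54°| = 9.46°
9.46° ≤ 2α = 66.05°  →  valid

δ = 9.46°, valid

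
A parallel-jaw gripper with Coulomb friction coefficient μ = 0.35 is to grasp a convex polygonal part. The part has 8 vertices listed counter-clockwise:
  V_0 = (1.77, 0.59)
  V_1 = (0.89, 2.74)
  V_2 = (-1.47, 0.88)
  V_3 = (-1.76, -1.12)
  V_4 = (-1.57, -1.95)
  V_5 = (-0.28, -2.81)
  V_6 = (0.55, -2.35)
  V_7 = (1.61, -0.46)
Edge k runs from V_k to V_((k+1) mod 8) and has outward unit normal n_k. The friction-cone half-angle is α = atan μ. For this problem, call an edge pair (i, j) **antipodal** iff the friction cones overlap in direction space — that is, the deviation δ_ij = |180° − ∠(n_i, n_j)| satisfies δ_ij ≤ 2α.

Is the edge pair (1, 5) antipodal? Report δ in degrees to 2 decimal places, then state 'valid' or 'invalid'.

δ = 9.25°, valid

α = atan 0.35 = 19.29°;  2α = 38.58°
edge 1: e_1 = (-2.36, -1.86);  n_1 = (-0.6190, +0.7854)
edge 5: e_5 = (+0.83, +0.46);  n_5 = (+0.4847, -0.8747)
∠(n_1, n_5) = 170.75°
δ = |180° − 170.75°| = 9.25°
9.25° ≤ 2α = 38.58°  →  valid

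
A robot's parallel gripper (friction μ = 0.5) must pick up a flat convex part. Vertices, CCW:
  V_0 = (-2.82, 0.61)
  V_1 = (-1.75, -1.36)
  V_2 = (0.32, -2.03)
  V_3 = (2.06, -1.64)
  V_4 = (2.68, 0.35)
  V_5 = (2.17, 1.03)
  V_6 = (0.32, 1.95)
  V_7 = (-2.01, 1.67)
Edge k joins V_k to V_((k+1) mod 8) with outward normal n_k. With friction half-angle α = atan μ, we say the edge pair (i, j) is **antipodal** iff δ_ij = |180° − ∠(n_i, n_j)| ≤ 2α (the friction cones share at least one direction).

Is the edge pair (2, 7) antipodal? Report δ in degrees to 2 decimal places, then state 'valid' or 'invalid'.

α = atan 0.5 = 26.57°;  2α = 53.13°
edge 2: e_2 = (+1.74, +0.39);  n_2 = (+0.2187, -0.9758)
edge 7: e_7 = (-0.81, -1.06);  n_7 = (-0.7946, +0.6072)
∠(n_2, n_7) = 140.02°
δ = |180° − 140.02°| = 39.98°
39.98° ≤ 2α = 53.13°  →  valid

δ = 39.98°, valid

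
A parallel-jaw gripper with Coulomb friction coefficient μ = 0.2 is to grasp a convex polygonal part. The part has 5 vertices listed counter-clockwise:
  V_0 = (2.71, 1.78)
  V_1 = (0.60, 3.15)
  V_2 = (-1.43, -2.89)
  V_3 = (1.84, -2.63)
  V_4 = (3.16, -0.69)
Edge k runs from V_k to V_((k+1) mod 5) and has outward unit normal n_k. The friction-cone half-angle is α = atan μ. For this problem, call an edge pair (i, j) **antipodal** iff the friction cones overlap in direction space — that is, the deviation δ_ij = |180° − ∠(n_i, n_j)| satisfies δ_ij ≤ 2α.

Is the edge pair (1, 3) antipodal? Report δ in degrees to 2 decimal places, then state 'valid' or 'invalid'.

δ = 15.65°, valid

α = atan 0.2 = 11.31°;  2α = 22.62°
edge 1: e_1 = (-2.03, -6.04);  n_1 = (-0.9479, +0.3186)
edge 3: e_3 = (+1.32, +1.94);  n_3 = (+0.8268, -0.5625)
∠(n_1, n_3) = 164.35°
δ = |180° − 164.35°| = 15.65°
15.65° ≤ 2α = 22.62°  →  valid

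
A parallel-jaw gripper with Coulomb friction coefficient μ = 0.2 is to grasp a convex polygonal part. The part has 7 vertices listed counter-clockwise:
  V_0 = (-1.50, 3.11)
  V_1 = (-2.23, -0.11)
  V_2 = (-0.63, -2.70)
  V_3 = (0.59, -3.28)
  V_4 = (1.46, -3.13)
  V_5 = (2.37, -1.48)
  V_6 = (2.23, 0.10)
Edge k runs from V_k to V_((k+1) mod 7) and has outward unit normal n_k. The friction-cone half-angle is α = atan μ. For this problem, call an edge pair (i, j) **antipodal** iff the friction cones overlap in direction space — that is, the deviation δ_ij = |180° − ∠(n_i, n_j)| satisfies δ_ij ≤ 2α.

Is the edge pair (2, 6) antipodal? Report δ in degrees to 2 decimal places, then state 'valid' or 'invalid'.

α = atan 0.2 = 11.31°;  2α = 22.62°
edge 2: e_2 = (+1.22, -0.58);  n_2 = (-0.4294, -0.9031)
edge 6: e_6 = (-3.73, +3.01);  n_6 = (+0.6280, +0.7782)
∠(n_2, n_6) = 166.52°
δ = |180° − 166.52°| = 13.48°
13.48° ≤ 2α = 22.62°  →  valid

δ = 13.48°, valid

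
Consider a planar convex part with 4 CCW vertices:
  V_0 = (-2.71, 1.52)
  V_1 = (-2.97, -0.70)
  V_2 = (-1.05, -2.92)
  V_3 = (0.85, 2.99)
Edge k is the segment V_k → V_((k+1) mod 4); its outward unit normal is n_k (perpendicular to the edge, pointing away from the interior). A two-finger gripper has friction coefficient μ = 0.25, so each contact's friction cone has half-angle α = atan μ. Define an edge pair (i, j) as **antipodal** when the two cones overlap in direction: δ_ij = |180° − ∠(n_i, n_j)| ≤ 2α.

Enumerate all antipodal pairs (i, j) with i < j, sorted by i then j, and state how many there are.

α = atan 0.25 = 14.04°;  2α = 28.07°
n_0 = (-0.9932, +0.1163)
n_1 = (-0.7564, -0.6542)
n_2 = (+0.9520, -0.3061)
n_3 = (-0.3817, +0.9243)
  (0,1): δ = 132.46°  ·
  (0,2): δ = 11.14°  ✓
  (0,3): δ = 119.12°  ·
  (1,2): δ = 58.68°  ·
  (1,3): δ = 71.58°  ·
  (2,3): δ = 49.74°  ·
antipodal pairs: 1

count = 1; pairs: (0,2)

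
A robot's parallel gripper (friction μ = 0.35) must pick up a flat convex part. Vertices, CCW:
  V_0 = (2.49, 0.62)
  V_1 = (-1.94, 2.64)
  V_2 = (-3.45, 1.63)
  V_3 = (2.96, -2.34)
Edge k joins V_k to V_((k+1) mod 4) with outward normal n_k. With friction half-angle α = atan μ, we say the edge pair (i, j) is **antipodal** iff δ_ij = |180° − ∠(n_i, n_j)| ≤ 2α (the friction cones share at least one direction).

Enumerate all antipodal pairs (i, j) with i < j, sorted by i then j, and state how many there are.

α = atan 0.35 = 19.29°;  2α = 38.58°
n_0 = (+0.4149, +0.9099)
n_1 = (-0.5560, +0.8312)
n_2 = (-0.5265, -0.8502)
n_3 = (+0.9876, +0.1568)
  (0,1): δ = 121.71°  ·
  (0,2): δ = 7.26°  ✓
  (0,3): δ = 123.53°  ·
  (1,2): δ = 65.55°  ·
  (1,3): δ = 65.24°  ·
  (2,3): δ = 49.21°  ·
antipodal pairs: 1

count = 1; pairs: (0,2)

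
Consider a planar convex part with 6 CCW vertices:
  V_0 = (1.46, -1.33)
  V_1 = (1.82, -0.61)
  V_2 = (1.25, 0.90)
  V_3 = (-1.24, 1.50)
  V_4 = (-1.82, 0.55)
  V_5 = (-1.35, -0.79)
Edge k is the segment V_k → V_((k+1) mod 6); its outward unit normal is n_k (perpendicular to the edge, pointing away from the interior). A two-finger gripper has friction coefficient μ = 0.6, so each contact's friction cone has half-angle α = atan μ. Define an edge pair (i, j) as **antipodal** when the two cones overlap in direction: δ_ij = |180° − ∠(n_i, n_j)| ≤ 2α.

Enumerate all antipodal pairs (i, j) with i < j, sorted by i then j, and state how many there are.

count = 7; pairs: (0,3), (0,4), (1,3), (1,4), (1,5), (2,4), (2,5)

α = atan 0.6 = 30.96°;  2α = 61.93°
n_0 = (+0.8944, -0.4472)
n_1 = (+0.9356, +0.3532)
n_2 = (+0.2343, +0.9722)
n_3 = (-0.8535, +0.5211)
n_4 = (-0.9436, -0.3310)
n_5 = (-0.1887, -0.9820)
  (0,1): δ = 132.75°  ·
  (0,2): δ = 76.98°  ·
  (0,3): δ = 4.84°  ✓
  (0,4): δ = 45.89°  ✓
  (0,5): δ = 105.69°  ·
  (1,2): δ = 124.23°  ·
  (1,3): δ = 52.09°  ✓
  (1,4): δ = 1.35°  ✓
  (1,5): δ = 58.44°  ✓
  (2,3): δ = 107.86°  ·
  (2,4): δ = 57.12°  ✓
  (2,5): δ = 2.67°  ✓
  (3,4): δ = 129.27°  ·
  (3,5): δ = 69.47°  ·
  (4,5): δ = 120.21°  ·
antipodal pairs: 7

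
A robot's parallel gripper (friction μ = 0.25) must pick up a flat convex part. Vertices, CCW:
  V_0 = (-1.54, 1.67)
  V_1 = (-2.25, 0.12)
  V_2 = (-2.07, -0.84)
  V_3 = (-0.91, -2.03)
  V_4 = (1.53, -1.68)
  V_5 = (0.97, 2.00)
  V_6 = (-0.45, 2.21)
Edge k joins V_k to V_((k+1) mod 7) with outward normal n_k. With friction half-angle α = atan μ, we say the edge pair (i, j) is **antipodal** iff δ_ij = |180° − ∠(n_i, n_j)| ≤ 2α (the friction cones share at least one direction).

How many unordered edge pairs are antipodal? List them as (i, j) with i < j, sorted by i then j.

α = atan 0.25 = 14.04°;  2α = 28.07°
n_0 = (-0.9092, +0.4165)
n_1 = (-0.9829, -0.1843)
n_2 = (-0.7161, -0.6980)
n_3 = (+0.1420, -0.9899)
n_4 = (+0.9886, +0.1504)
n_5 = (+0.1463, +0.9892)
n_6 = (-0.4439, +0.8961)
  (0,1): δ = 144.77°  ·
  (0,2): δ = 111.12°  ·
  (0,3): δ = 57.23°  ·
  (0,4): δ = 33.26°  ·
  (0,5): δ = 106.20°  ·
  (0,6): δ = 140.97°  ·
  (1,2): δ = 146.35°  ·
  (1,3): δ = 92.46°  ·
  (1,4): δ = 1.97°  ✓
  (1,5): δ = 70.97°  ·
  (1,6): δ = 105.73°  ·
  (2,3): δ = 126.11°  ·
  (2,4): δ = 35.62°  ·
  (2,5): δ = 37.32°  ·
  (2,6): δ = 72.09°  ·
  (3,4): δ = 89.51°  ·
  (3,5): δ = 16.58°  ✓
  (3,6): δ = 18.19°  ✓
  (4,5): δ = 107.06°  ·
  (4,6): δ = 72.30°  ·
  (5,6): δ = 145.23°  ·
antipodal pairs: 3

count = 3; pairs: (1,4), (3,5), (3,6)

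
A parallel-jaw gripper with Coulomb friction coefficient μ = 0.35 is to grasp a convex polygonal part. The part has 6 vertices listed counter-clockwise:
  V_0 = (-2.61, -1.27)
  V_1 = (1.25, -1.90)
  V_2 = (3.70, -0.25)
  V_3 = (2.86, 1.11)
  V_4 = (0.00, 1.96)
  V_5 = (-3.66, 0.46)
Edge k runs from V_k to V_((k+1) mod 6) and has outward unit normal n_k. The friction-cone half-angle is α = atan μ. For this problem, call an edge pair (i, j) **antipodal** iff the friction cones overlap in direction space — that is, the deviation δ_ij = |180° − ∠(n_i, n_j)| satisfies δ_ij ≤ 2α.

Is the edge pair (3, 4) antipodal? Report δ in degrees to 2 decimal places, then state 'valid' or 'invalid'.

α = atan 0.35 = 19.29°;  2α = 38.58°
edge 3: e_3 = (-2.86, +0.85);  n_3 = (+0.2849, +0.9586)
edge 4: e_4 = (-3.66, -1.50);  n_4 = (-0.3792, +0.9253)
∠(n_3, n_4) = 38.84°
δ = |180° − 38.84°| = 141.16°
141.16° > 2α = 38.58°  →  invalid

δ = 141.16°, invalid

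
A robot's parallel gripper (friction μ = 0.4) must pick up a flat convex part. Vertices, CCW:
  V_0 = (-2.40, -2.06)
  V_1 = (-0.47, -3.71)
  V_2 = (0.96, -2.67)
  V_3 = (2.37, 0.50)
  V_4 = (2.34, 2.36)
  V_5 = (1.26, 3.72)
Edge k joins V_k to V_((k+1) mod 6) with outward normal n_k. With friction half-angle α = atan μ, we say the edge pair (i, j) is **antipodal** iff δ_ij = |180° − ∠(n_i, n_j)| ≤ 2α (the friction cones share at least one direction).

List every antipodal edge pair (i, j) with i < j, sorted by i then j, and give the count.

count = 4; pairs: (0,4), (1,5), (2,5), (3,5)

α = atan 0.4 = 21.80°;  2α = 43.60°
n_0 = (-0.6498, -0.7601)
n_1 = (+0.5882, -0.8087)
n_2 = (+0.9137, -0.4064)
n_3 = (+0.9999, +0.0161)
n_4 = (+0.7831, +0.6219)
n_5 = (-0.8449, +0.5350)
  (0,1): δ = 103.44°  ·
  (0,2): δ = 73.45°  ·
  (0,3): δ = 48.55°  ·
  (0,4): δ = 11.02°  ✓
  (0,5): δ = 98.19°  ·
  (1,2): δ = 150.01°  ·
  (1,3): δ = 125.10°  ·
  (1,4): δ = 87.57°  ·
  (1,5): δ = 21.63°  ✓
  (2,3): δ = 155.10°  ·
  (2,4): δ = 117.57°  ·
  (2,5): δ = 8.36°  ✓
  (3,4): δ = 142.47°  ·
  (3,5): δ = 33.27°  ✓
  (4,5): δ = 70.80°  ·
antipodal pairs: 4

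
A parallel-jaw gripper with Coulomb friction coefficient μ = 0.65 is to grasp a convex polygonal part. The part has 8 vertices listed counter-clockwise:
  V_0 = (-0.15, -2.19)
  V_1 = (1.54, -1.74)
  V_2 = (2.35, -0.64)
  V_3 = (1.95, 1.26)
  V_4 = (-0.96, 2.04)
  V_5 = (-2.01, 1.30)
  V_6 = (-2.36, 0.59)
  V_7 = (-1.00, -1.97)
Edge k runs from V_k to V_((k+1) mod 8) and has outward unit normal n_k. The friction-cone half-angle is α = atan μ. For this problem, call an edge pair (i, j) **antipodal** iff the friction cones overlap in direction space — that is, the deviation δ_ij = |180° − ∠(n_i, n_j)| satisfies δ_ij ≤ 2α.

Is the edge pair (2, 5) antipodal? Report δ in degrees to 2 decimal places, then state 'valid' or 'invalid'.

δ = 38.13°, valid

α = atan 0.65 = 33.02°;  2α = 66.05°
edge 2: e_2 = (-0.40, +1.90);  n_2 = (+0.9785, +0.2060)
edge 5: e_5 = (-0.35, -0.71);  n_5 = (-0.8969, +0.4422)
∠(n_2, n_5) = 141.87°
δ = |180° − 141.87°| = 38.13°
38.13° ≤ 2α = 66.05°  →  valid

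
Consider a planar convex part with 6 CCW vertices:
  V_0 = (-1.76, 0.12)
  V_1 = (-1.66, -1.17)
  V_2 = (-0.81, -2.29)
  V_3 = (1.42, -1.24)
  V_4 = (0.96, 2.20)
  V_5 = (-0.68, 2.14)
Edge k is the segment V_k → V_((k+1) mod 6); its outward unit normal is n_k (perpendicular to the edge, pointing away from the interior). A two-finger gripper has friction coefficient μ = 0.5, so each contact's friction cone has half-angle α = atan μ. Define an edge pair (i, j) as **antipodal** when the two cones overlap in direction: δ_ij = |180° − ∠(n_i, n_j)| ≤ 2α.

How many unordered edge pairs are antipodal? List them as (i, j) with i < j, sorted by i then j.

count = 5; pairs: (0,3), (1,3), (2,4), (2,5), (3,5)

α = atan 0.5 = 26.57°;  2α = 53.13°
n_0 = (-0.9970, -0.0773)
n_1 = (-0.7966, -0.6045)
n_2 = (+0.4260, -0.9047)
n_3 = (+0.9912, +0.1325)
n_4 = (-0.0366, +0.9993)
n_5 = (-0.8819, +0.4715)
  (0,1): δ = 147.24°  ·
  (0,2): δ = 69.22°  ·
  (0,3): δ = 3.18°  ✓
  (0,4): δ = 87.66°  ·
  (0,5): δ = 147.44°  ·
  (1,2): δ = 101.98°  ·
  (1,3): δ = 29.58°  ✓
  (1,4): δ = 54.90°  ·
  (1,5): δ = 114.67°  ·
  (2,3): δ = 107.60°  ·
  (2,4): δ = 23.12°  ✓
  (2,5): δ = 36.66°  ✓
  (3,4): δ = 95.52°  ·
  (3,5): δ = 35.75°  ✓
  (4,5): δ = 120.23°  ·
antipodal pairs: 5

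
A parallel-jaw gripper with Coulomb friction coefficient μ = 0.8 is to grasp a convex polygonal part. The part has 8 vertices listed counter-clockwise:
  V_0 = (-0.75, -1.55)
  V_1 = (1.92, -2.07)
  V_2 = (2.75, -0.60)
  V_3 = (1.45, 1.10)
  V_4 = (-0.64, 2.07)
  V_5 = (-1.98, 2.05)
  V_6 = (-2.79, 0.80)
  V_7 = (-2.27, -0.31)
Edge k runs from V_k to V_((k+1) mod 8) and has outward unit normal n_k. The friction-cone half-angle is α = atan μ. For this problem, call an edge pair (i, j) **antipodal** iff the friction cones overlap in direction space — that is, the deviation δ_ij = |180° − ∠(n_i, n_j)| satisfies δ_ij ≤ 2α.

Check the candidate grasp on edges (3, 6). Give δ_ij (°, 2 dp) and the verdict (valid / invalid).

α = atan 0.8 = 38.66°;  2α = 77.32°
edge 3: e_3 = (-2.09, +0.97);  n_3 = (+0.4210, +0.9071)
edge 6: e_6 = (+0.52, -1.11);  n_6 = (-0.9056, -0.4242)
∠(n_3, n_6) = 140.00°
δ = |180° − 140.00°| = 40.00°
40.00° ≤ 2α = 77.32°  →  valid

δ = 40.00°, valid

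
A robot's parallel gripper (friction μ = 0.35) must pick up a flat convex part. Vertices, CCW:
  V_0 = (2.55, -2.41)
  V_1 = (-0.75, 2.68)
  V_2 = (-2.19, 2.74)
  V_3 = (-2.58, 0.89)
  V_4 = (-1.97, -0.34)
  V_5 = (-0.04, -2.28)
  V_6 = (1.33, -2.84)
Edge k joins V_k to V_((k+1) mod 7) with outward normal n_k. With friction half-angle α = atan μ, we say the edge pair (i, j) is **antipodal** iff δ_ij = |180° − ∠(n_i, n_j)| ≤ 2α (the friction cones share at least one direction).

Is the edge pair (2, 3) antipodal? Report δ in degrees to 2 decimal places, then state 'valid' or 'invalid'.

α = atan 0.35 = 19.29°;  2α = 38.58°
edge 2: e_2 = (-0.39, -1.85);  n_2 = (-0.9785, +0.2063)
edge 3: e_3 = (+0.61, -1.23);  n_3 = (-0.8959, -0.4443)
∠(n_2, n_3) = 38.28°
δ = |180° − 38.28°| = 141.72°
141.72° > 2α = 38.58°  →  invalid

δ = 141.72°, invalid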